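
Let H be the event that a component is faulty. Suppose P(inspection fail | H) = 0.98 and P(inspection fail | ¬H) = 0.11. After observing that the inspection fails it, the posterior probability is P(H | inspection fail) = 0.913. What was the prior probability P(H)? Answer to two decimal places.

Bayes' rule in odds form gives O(H|E) = O(H)·[P(E|H)/P(E|¬H)], hence O(H) = O(H|E)/LR.
Posterior odds = 0.913/(1−0.913) = 10.4943. LR = 0.98/0.11 = 8.9091.
Prior odds = 10.4943/8.9091 = 1.1779, so P(H) = 1.1779/(1+1.1779) ≈ 0.54.

P(H) = 0.54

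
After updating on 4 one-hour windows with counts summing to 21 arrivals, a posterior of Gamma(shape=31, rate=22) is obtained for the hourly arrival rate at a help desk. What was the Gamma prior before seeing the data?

Gamma(shape=10, rate=18)

A Gamma(α, β) prior (rate parametrization) on a Poisson rate with n observations summing to S gives posterior Gamma(α+S, β+n).
So α = 31 − 21 = 10 and β = 22 − 4 = 18.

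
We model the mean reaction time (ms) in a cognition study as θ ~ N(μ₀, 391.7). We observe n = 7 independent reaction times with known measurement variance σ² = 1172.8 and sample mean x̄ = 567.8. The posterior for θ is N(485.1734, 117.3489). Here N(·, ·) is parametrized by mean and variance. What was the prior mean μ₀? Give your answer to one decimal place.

The posterior mean is a precision-weighted average: μ_n = (τ₀μ₀ + τ_data·x̄)/(τ₀+τ_data), with τ₀=1/σ₀² and τ_data=n/σ².
Here τ₀ = 1/391.7 = 0.002553 and τ_data = 7/1172.8 = 0.005969, so τ_n = 0.008522.
Rearranging for μ₀: μ₀ = (μ_n·τ_n − τ_data·x̄)/τ₀ = (485.1734·0.008522 − 0.005969·567.8) / 0.002553 = 0.745450/0.002553 ≈ 292.0.

μ₀ = 292.0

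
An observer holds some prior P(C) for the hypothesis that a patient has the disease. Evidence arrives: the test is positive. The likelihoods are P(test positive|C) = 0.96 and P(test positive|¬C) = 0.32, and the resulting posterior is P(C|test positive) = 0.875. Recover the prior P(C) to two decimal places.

P(C) = 0.70

In odds form, posterior odds = prior odds × likelihood ratio, so prior odds = posterior odds ÷ LR.
Posterior odds = 0.875/(1−0.875) = 7.0000. LR = 0.96/0.32 = 3.0000.
Prior odds = 7.0000/3.0000 = 2.3333, so P(C) = 2.3333/(1+2.3333) ≈ 0.70.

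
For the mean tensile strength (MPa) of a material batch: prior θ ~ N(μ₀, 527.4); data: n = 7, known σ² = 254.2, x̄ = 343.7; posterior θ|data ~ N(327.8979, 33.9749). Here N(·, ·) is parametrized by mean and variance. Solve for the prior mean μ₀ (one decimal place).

The posterior mean is a precision-weighted average: μ_n = (τ₀μ₀ + τ_data·x̄)/(τ₀+τ_data), with τ₀=1/σ₀² and τ_data=n/σ².
Here τ₀ = 1/527.4 = 0.001896 and τ_data = 7/254.2 = 0.027537, so τ_n = 0.029433.
Rearranging for μ₀: μ₀ = (μ_n·τ_n − τ_data·x̄)/τ₀ = (327.8979·0.029433 − 0.027537·343.7) / 0.001896 = 0.186552/0.001896 ≈ 98.4.

μ₀ = 98.4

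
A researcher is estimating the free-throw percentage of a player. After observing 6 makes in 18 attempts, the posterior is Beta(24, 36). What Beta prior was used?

A Beta(a, b) prior with s successes and f failures in binomial data gives a Beta(a+s, b+f) posterior.
Subtract the data counts: 24−6=18, 36−12=24.

Beta(18, 24)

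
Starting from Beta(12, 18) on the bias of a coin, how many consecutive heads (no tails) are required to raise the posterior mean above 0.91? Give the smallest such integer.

After k heads and 0 tails the posterior is Beta(12+k, 18), with mean (12+k)/(12+18+k).
Set (12+k)/(30+k) > 0.91 and solve: k > (0.91·30 − 12)/(1 − 0.91) = 170.000.
The smallest integer exceeding 170.000 is 171.

k = 171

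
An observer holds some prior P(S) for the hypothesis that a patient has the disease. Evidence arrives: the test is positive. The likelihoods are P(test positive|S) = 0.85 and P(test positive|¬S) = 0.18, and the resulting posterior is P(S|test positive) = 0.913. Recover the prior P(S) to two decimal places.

P(S) = 0.69

Bayes' rule in odds form gives O(S|E) = O(S)·[P(E|S)/P(E|¬S)], hence O(S) = O(S|E)/LR.
Posterior odds = 0.913/(1−0.913) = 10.4943. LR = 0.85/0.18 = 4.7222.
Prior odds = 10.4943/4.7222 = 2.2223, so P(S) = 2.2223/(1+2.2223) ≈ 0.69.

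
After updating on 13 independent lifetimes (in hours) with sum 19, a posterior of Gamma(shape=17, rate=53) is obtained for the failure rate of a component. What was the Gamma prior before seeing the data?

For an exponential likelihood with a Gamma(α, β) prior on the rate, n observations with total T give posterior Gamma(α+n, β+T).
So α = 17 − 13 = 4 and β = 53 − 19 = 34.

Gamma(shape=4, rate=34)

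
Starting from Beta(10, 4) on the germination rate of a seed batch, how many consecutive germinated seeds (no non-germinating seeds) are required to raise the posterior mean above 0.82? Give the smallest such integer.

After k germinated seeds and 0 non-germinating seeds the posterior is Beta(10+k, 4), with mean (10+k)/(10+4+k).
Set (10+k)/(14+k) > 0.82 and solve: k > (0.82·14 − 10)/(1 − 0.82) = 8.222.
The smallest integer exceeding 8.222 is 9.

k = 9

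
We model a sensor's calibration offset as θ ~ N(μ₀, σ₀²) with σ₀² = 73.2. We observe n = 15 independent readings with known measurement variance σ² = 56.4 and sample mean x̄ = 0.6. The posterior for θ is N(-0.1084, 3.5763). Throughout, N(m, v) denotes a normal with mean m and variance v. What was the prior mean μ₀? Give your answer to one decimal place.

μ₀ = -13.9

The posterior mean is a precision-weighted average: μ_n = (τ₀μ₀ + τ_data·x̄)/(τ₀+τ_data), with τ₀=1/σ₀² and τ_data=n/σ².
Here τ₀ = 1/73.2 = 0.013661 and τ_data = 15/56.4 = 0.265957, so τ_n = 0.279618.
Rearranging for μ₀: μ₀ = (μ_n·τ_n − τ_data·x̄)/τ₀ = (-0.1084·0.279618 − 0.265957·0.6) / 0.013661 = -0.189885/0.013661 ≈ -13.9.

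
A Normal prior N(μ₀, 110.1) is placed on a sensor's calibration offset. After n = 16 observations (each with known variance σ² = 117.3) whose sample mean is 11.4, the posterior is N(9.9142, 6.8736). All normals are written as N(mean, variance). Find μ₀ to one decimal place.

The posterior mean is a precision-weighted average: μ_n = (τ₀μ₀ + τ_data·x̄)/(τ₀+τ_data), with τ₀=1/σ₀² and τ_data=n/σ².
Here τ₀ = 1/110.1 = 0.009083 and τ_data = 16/117.3 = 0.136402, so τ_n = 0.145485.
Rearranging for μ₀: μ₀ = (μ_n·τ_n − τ_data·x̄)/τ₀ = (9.9142·0.145485 − 0.136402·11.4) / 0.009083 = -0.112615/0.009083 ≈ -12.4.

μ₀ = -12.4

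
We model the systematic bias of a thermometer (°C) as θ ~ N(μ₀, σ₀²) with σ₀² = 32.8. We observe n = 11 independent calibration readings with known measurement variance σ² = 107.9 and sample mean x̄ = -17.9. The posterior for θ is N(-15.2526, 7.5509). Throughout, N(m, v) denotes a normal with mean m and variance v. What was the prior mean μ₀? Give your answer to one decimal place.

μ₀ = -6.4

The posterior mean is a precision-weighted average: μ_n = (τ₀μ₀ + τ_data·x̄)/(τ₀+τ_data), with τ₀=1/σ₀² and τ_data=n/σ².
Here τ₀ = 1/32.8 = 0.030488 and τ_data = 11/107.9 = 0.101946, so τ_n = 0.132434.
Rearranging for μ₀: μ₀ = (μ_n·τ_n − τ_data·x̄)/τ₀ = (-15.2526·0.132434 − 0.101946·-17.9) / 0.030488 = -0.195129/0.030488 ≈ -6.4.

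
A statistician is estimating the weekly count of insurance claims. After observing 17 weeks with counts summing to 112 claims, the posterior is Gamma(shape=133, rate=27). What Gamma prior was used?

A Gamma(α, β) prior (rate parametrization) on a Poisson rate with n observations summing to S gives posterior Gamma(α+S, β+n).
So α = 133 − 112 = 21 and β = 27 − 17 = 10.

Gamma(shape=21, rate=10)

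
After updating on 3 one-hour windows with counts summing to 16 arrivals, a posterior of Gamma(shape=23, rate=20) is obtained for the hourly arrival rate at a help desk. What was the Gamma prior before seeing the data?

Gamma–Poisson conjugacy: posterior shape = α + Σxᵢ, posterior rate = β + n.
So α = 23 − 16 = 7 and β = 20 − 3 = 17.

Gamma(shape=7, rate=17)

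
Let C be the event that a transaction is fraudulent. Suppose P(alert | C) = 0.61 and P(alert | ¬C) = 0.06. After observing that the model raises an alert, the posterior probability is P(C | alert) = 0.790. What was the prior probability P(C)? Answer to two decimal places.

P(C) = 0.27

In odds form, posterior odds = prior odds × likelihood ratio, so prior odds = posterior odds ÷ LR.
Posterior odds = 0.790/(1−0.790) = 3.7619. LR = 0.61/0.06 = 10.1667.
Prior odds = 3.7619/10.1667 = 0.3700, so P(C) = 0.3700/(1+0.3700) ≈ 0.27.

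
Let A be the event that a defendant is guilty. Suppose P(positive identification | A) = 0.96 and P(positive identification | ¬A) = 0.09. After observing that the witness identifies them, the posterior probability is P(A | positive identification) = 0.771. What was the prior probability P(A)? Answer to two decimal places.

Bayes' rule in odds form gives O(A|E) = O(A)·[P(E|A)/P(E|¬A)], hence O(A) = O(A|E)/LR.
Posterior odds = 0.771/(1−0.771) = 3.3668. LR = 0.96/0.09 = 10.6667.
Prior odds = 3.3668/10.6667 = 0.3156, so P(A) = 0.3156/(1+0.3156) ≈ 0.24.

P(A) = 0.24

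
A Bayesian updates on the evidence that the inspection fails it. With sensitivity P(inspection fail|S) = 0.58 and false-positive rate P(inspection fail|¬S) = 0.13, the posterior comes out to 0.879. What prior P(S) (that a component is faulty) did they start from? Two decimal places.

P(S) = 0.62

Bayes' rule in odds form gives O(S|E) = O(S)·[P(E|S)/P(E|¬S)], hence O(S) = O(S|E)/LR.
Posterior odds = 0.879/(1−0.879) = 7.2645. LR = 0.58/0.13 = 4.4615.
Prior odds = 7.2645/4.4615 = 1.6283, so P(S) = 1.6283/(1+1.6283) ≈ 0.62.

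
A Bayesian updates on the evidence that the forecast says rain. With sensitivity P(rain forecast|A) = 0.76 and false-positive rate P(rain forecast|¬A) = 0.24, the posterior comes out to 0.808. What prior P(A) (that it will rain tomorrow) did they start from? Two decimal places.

P(A) = 0.57

In odds form, posterior odds = prior odds × likelihood ratio, so prior odds = posterior odds ÷ LR.
Posterior odds = 0.808/(1−0.808) = 4.2083. LR = 0.76/0.24 = 3.1667.
Prior odds = 4.2083/3.1667 = 1.3289, so P(A) = 1.3289/(1+1.3289) ≈ 0.57.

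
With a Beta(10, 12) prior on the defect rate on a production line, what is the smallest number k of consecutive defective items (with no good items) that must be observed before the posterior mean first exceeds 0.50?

k = 3

After k defective items and 0 good items the posterior is Beta(10+k, 12), with mean (10+k)/(10+12+k).
Set (10+k)/(22+k) > 0.50 and solve: k > (0.50·22 − 10)/(1 − 0.50) = 2.000.
The smallest integer exceeding 2.000 is 3.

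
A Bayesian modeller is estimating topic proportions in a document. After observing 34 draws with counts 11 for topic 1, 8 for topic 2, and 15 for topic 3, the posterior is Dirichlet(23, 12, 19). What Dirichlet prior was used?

For a Dirichlet(α) prior with multinomial counts c, the posterior is Dirichlet(α + c) componentwise.
Subtract each count from the matching posterior parameter: 23−11=12, 12−8=4, 19−15=4.

Dirichlet(12, 4, 4)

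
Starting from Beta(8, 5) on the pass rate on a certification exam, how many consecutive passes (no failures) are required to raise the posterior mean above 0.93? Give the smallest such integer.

k = 59

After k passes and 0 failures the posterior is Beta(8+k, 5), with mean (8+k)/(8+5+k).
Set (8+k)/(13+k) > 0.93 and solve: k > (0.93·13 − 8)/(1 − 0.93) = 58.429.
The smallest integer exceeding 58.429 is 59, and checking k=59: (67)/(72) = 0.9306 > 0.93.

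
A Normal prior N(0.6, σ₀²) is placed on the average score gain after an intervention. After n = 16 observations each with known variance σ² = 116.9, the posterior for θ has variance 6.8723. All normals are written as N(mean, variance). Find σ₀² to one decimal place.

σ₀² = 115.7

For the Normal–Normal model with known σ², precisions add: τ_n = τ₀ + n/σ².
So 1/σ₀² = 1/6.8723 − 16/116.9 = 0.145512 − 0.136869 = 0.008643.
Hence σ₀² = 1/0.008643 ≈ 115.7.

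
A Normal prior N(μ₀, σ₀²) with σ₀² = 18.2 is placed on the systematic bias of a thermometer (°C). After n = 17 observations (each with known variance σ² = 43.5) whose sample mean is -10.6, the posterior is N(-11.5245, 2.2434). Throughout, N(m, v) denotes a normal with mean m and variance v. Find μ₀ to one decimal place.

The posterior mean is a precision-weighted average: μ_n = (τ₀μ₀ + τ_data·x̄)/(τ₀+τ_data), with τ₀=1/σ₀² and τ_data=n/σ².
Here τ₀ = 1/18.2 = 0.054945 and τ_data = 17/43.5 = 0.390805, so τ_n = 0.445750.
Rearranging for μ₀: μ₀ = (μ_n·τ_n − τ_data·x̄)/τ₀ = (-11.5245·0.445750 − 0.390805·-10.6) / 0.054945 = -0.994513/0.054945 ≈ -18.1.

μ₀ = -18.1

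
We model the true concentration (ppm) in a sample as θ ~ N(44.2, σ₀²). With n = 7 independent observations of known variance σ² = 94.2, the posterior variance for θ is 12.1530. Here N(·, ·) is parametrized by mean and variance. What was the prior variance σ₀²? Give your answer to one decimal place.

σ₀² = 125.4

For the Normal–Normal model with known σ², precisions add: τ_n = τ₀ + n/σ².
So 1/σ₀² = 1/12.1530 − 7/94.2 = 0.082284 − 0.074310 = 0.007974.
Hence σ₀² = 1/0.007974 ≈ 125.4.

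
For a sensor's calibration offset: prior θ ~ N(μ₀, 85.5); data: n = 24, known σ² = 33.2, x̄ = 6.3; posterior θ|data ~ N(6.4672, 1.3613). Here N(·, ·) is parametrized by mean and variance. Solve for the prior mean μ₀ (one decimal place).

μ₀ = 16.8

With known observation variance, the Normal–Normal posterior has precision τ_n = τ₀ + n/σ² and mean μ_n = (τ₀μ₀ + (n/σ²)x̄)/τ_n.
Here τ₀ = 1/85.5 = 0.011696 and τ_data = 24/33.2 = 0.722892, so τ_n = 0.734588.
Rearranging for μ₀: μ₀ = (μ_n·τ_n − τ_data·x̄)/τ₀ = (6.4672·0.734588 − 0.722892·6.3) / 0.011696 = 0.196508/0.011696 ≈ 16.8.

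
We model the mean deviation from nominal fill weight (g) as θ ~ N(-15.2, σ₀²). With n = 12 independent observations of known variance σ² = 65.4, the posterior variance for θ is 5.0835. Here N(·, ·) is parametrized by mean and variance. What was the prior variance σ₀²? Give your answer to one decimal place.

σ₀² = 75.6

For the Normal–Normal model with known σ², precisions add: τ_n = τ₀ + n/σ².
So 1/σ₀² = 1/5.0835 − 12/65.4 = 0.196715 − 0.183486 = 0.013229.
Hence σ₀² = 1/0.013229 ≈ 75.6.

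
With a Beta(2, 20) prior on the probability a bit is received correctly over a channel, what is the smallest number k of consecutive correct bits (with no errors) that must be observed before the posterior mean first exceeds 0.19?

After k correct bits and 0 errors the posterior is Beta(2+k, 20), with mean (2+k)/(2+20+k).
Set (2+k)/(22+k) > 0.19 and solve: k > (0.19·22 − 2)/(1 − 0.19) = 2.691.
The smallest integer exceeding 2.691 is 3.

k = 3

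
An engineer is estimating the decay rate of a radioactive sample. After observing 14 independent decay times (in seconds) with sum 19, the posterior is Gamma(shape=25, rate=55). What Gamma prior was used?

Gamma(shape=11, rate=36)

For an exponential likelihood with a Gamma(α, β) prior on the rate, n observations with total T give posterior Gamma(α+n, β+T).
So α = 25 − 14 = 11 and β = 55 − 19 = 36.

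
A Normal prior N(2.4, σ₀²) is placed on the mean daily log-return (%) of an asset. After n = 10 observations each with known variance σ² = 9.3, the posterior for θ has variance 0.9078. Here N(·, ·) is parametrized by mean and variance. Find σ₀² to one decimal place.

For the Normal–Normal model with known σ², precisions add: τ_n = τ₀ + n/σ².
So 1/σ₀² = 1/0.9078 − 10/9.3 = 1.101564 − 1.075269 = 0.026295.
Hence σ₀² = 1/0.026295 ≈ 38.0.

σ₀² = 38.0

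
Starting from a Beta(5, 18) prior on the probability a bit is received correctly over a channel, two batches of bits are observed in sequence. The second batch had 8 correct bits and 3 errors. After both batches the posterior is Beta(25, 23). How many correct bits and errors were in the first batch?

Sequential conjugate updates are equivalent to a single update on the pooled data, so total successes = posterior α − prior α and total failures = posterior β − prior β.
Total across both batches: 25−5=20 correct bits, 23−18=5 errors.
Subtract the second batch: 20−8=12 correct bits and 5−3=2 errors.

12 correct bits and 2 errors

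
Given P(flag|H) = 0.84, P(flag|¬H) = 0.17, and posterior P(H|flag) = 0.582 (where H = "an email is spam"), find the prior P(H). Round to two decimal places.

P(H) = 0.22

Bayes' rule in odds form gives O(H|E) = O(H)·[P(E|H)/P(E|¬H)], hence O(H) = O(H|E)/LR.
Posterior odds = 0.582/(1−0.582) = 1.3923. LR = 0.84/0.17 = 4.9412.
Prior odds = 1.3923/4.9412 = 0.2818, so P(H) = 0.2818/(1+0.2818) ≈ 0.22.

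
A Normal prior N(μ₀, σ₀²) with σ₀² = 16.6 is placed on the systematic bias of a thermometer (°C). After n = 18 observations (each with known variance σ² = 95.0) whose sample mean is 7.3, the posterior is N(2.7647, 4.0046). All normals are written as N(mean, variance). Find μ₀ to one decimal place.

μ₀ = -11.5

The posterior mean is a precision-weighted average: μ_n = (τ₀μ₀ + τ_data·x̄)/(τ₀+τ_data), with τ₀=1/σ₀² and τ_data=n/σ².
Here τ₀ = 1/16.6 = 0.060241 and τ_data = 18/95.0 = 0.189474, so τ_n = 0.249715.
Rearranging for μ₀: μ₀ = (μ_n·τ_n − τ_data·x̄)/τ₀ = (2.7647·0.249715 − 0.189474·7.3) / 0.060241 = -0.692773/0.060241 ≈ -11.5.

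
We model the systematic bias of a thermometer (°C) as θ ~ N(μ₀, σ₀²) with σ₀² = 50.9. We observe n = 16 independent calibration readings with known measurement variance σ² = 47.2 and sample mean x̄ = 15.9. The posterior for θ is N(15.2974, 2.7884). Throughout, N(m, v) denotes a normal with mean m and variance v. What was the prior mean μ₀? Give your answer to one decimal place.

With known observation variance, the Normal–Normal posterior has precision τ_n = τ₀ + n/σ² and mean μ_n = (τ₀μ₀ + (n/σ²)x̄)/τ_n.
Here τ₀ = 1/50.9 = 0.019646 and τ_data = 16/47.2 = 0.338983, so τ_n = 0.358629.
Rearranging for μ₀: μ₀ = (μ_n·τ_n − τ_data·x̄)/τ₀ = (15.2974·0.358629 − 0.338983·15.9) / 0.019646 = 0.096262/0.019646 ≈ 4.9.

μ₀ = 4.9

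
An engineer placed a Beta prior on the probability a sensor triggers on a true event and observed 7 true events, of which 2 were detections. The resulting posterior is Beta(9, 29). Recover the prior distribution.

Beta(7, 24)

A Beta(a, b) prior with s successes and f failures in binomial data gives a Beta(a+s, b+f) posterior.
Subtract the data counts: 9−2=7, 29−5=24.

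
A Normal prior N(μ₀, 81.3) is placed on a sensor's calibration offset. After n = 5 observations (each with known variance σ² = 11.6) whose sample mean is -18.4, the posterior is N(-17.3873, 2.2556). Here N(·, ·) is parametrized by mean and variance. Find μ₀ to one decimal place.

With known observation variance, the Normal–Normal posterior has precision τ_n = τ₀ + n/σ² and mean μ_n = (τ₀μ₀ + (n/σ²)x̄)/τ_n.
Here τ₀ = 1/81.3 = 0.012300 and τ_data = 5/11.6 = 0.431034, so τ_n = 0.443334.
Rearranging for μ₀: μ₀ = (μ_n·τ_n − τ_data·x̄)/τ₀ = (-17.3873·0.443334 − 0.431034·-18.4) / 0.012300 = 0.222644/0.012300 ≈ 18.1.

μ₀ = 18.1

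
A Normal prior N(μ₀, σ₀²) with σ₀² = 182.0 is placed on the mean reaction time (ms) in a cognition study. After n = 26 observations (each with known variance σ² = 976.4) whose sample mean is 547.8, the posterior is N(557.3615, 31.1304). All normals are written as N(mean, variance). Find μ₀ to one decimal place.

μ₀ = 603.7

The posterior mean is a precision-weighted average: μ_n = (τ₀μ₀ + τ_data·x̄)/(τ₀+τ_data), with τ₀=1/σ₀² and τ_data=n/σ².
Here τ₀ = 1/182.0 = 0.005495 and τ_data = 26/976.4 = 0.026628, so τ_n = 0.032123.
Rearranging for μ₀: μ₀ = (μ_n·τ_n − τ_data·x̄)/τ₀ = (557.3615·0.032123 − 0.026628·547.8) / 0.005495 = 3.317305/0.005495 ≈ 603.7.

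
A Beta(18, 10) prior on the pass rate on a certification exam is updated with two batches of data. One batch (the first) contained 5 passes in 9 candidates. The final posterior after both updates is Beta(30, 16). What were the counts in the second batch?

7 passes and 2 failures

Sequential conjugate updates are equivalent to a single update on the pooled data, so total successes = posterior α − prior α and total failures = posterior β − prior β.
Total across both batches: 30−18=12 passes, 16−10=6 failures.
Subtract the first batch: 12−5=7 passes and 6−4=2 failures.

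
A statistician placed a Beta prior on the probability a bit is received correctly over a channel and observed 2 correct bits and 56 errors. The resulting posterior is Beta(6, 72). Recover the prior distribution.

A Beta(α, β) prior with s successes and f failures in binomial data gives a Beta(α+s, β+f) posterior.
So α = 6 − 2 = 4 and β = 72 − 56 = 16.

Beta(4, 16)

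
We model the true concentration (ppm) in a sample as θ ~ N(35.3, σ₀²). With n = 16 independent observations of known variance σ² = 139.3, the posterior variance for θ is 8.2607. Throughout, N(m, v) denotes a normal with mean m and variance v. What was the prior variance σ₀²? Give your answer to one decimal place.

Posterior precision equals prior precision plus data precision: 1/σ_n² = 1/σ₀² + n/σ².
So 1/σ₀² = 1/8.2607 − 16/139.3 = 0.121055 − 0.114860 = 0.006195.
Hence σ₀² = 1/0.006195 ≈ 161.4.

σ₀² = 161.4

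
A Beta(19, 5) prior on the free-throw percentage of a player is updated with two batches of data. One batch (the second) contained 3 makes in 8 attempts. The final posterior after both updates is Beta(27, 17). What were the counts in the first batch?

5 makes and 7 misses

Because Beta–binomial updating is additive in the counts, the combined data contributed (α_post−α_prior, β_post−β_prior) successes and failures.
Total across both batches: 27−19=8 makes, 17−5=12 misses.
Subtract the second batch: 8−3=5 makes and 12−5=7 misses.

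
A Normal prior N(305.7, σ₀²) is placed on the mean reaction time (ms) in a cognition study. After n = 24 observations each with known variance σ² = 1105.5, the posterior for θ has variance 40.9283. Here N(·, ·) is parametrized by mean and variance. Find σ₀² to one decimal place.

Posterior precision equals prior precision plus data precision: 1/σ_n² = 1/σ₀² + n/σ².
So 1/σ₀² = 1/40.9283 − 24/1105.5 = 0.024433 − 0.021710 = 0.002723.
Hence σ₀² = 1/0.002723 ≈ 367.2.

σ₀² = 367.2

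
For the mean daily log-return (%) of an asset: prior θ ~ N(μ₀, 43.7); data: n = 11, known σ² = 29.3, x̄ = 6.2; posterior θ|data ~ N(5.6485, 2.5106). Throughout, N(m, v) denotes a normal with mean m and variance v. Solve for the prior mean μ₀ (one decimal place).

With known observation variance, the Normal–Normal posterior has precision τ_n = τ₀ + n/σ² and mean μ_n = (τ₀μ₀ + (n/σ²)x̄)/τ_n.
Here τ₀ = 1/43.7 = 0.022883 and τ_data = 11/29.3 = 0.375427, so τ_n = 0.398310.
Rearranging for μ₀: μ₀ = (μ_n·τ_n − τ_data·x̄)/τ₀ = (5.6485·0.398310 − 0.375427·6.2) / 0.022883 = -0.077793/0.022883 ≈ -3.4.

μ₀ = -3.4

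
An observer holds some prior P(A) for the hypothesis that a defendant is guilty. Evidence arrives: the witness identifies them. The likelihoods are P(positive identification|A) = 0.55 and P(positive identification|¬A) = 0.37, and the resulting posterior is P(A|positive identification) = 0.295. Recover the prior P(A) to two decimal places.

P(A) = 0.22

Bayes' rule in odds form gives O(A|E) = O(A)·[P(E|A)/P(E|¬A)], hence O(A) = O(A|E)/LR.
Posterior odds = 0.295/(1−0.295) = 0.4184. LR = 0.55/0.37 = 1.4865.
Prior odds = 0.4184/1.4865 = 0.2815, so P(A) = 0.2815/(1+0.2815) ≈ 0.22.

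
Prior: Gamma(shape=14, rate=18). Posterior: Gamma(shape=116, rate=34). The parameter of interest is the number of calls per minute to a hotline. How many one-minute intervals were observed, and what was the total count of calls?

n = 16 one-minute intervals with total 102 calls

A Gamma(α, β) prior (rate parametrization) on a Poisson rate with n observations summing to S gives posterior Gamma(α+S, β+n).
Matching: Σxᵢ = 116 − 14 = 102 and n = 34 − 18 = 16.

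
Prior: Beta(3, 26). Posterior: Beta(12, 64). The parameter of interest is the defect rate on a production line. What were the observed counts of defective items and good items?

9 defective items and 38 good items

A Beta(a, b) prior with s successes and f failures in binomial data gives a Beta(a+s, b+f) posterior.
So s = 12 − 3 = 9 and f = 64 − 26 = 38.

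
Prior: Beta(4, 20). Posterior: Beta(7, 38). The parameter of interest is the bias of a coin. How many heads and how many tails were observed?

3 heads and 18 tails

A Beta(α, β) prior with s successes and f failures in binomial data gives a Beta(α+s, β+f) posterior.
So s = 7 − 4 = 3 and f = 38 − 20 = 18.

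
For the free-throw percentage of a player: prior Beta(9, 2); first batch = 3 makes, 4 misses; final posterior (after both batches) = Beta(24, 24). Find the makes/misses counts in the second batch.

Sequential conjugate updates are equivalent to a single update on the pooled data, so total successes = posterior α − prior α and total failures = posterior β − prior β.
Total across both batches: 24−9=15 makes, 24−2=22 misses.
Subtract the first batch: 15−3=12 makes and 22−4=18 misses.

12 makes and 18 misses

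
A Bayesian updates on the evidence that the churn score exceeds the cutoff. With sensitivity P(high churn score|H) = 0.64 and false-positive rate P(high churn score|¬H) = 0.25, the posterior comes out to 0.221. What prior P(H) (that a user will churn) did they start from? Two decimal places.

In odds form, posterior odds = prior odds × likelihood ratio, so prior odds = posterior odds ÷ LR.
Posterior odds = 0.221/(1−0.221) = 0.2837. LR = 0.64/0.25 = 2.5600.
Prior odds = 0.2837/2.5600 = 0.1108, so P(H) = 0.1108/(1+0.1108) ≈ 0.10.

P(H) = 0.10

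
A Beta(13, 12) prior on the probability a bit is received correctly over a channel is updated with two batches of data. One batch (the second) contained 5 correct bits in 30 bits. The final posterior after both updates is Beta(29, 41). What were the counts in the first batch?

Sequential conjugate updates are equivalent to a single update on the pooled data, so total successes = posterior α − prior α and total failures = posterior β − prior β.
Total across both batches: 29−13=16 correct bits, 41−12=29 errors.
Subtract the second batch: 16−5=11 correct bits and 29−25=4 errors.

11 correct bits and 4 errors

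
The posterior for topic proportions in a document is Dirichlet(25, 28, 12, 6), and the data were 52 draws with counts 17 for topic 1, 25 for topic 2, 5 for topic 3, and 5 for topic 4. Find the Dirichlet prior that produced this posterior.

Dirichlet(8, 3, 7, 1)

For a Dirichlet(α) prior with multinomial counts c, the posterior is Dirichlet(α + c) componentwise.
Subtract each count from the matching posterior parameter: 25−17=8, 28−25=3, 12−5=7, 6−5=1.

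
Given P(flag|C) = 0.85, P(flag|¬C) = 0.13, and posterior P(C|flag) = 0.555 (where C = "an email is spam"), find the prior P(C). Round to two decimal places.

In odds form, posterior odds = prior odds × likelihood ratio, so prior odds = posterior odds ÷ LR.
Posterior odds = 0.555/(1−0.555) = 1.2472. LR = 0.85/0.13 = 6.5385.
Prior odds = 1.2472/6.5385 = 0.1907, so P(C) = 0.1907/(1+0.1907) ≈ 0.16.

P(C) = 0.16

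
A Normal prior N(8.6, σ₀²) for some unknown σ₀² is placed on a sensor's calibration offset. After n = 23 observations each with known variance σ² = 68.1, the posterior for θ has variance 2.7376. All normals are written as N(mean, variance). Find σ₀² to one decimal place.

σ₀² = 36.3

For the Normal–Normal model with known σ², precisions add: τ_n = τ₀ + n/σ².
So 1/σ₀² = 1/2.7376 − 23/68.1 = 0.365283 − 0.337739 = 0.027544.
Hence σ₀² = 1/0.027544 ≈ 36.3.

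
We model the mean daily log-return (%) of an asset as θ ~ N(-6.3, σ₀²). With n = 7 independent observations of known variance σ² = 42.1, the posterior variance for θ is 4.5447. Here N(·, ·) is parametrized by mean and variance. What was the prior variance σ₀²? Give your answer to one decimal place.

σ₀² = 18.6

Posterior precision equals prior precision plus data precision: 1/σ_n² = 1/σ₀² + n/σ².
So 1/σ₀² = 1/4.5447 − 7/42.1 = 0.220037 − 0.166271 = 0.053766.
Hence σ₀² = 1/0.053766 ≈ 18.6.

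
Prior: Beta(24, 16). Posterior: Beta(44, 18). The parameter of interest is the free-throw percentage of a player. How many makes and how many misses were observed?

20 makes and 2 misses

Under Beta–binomial conjugacy the posterior parameters are (a+s, b+f).
So s = 44 − 24 = 20 and f = 18 − 16 = 2.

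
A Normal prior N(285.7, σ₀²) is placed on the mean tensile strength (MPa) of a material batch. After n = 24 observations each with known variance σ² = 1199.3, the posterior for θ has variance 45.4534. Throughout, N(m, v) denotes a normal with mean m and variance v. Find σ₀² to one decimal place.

Posterior precision equals prior precision plus data precision: 1/σ_n² = 1/σ₀² + n/σ².
So 1/σ₀² = 1/45.4534 − 24/1199.3 = 0.022001 − 0.020012 = 0.001989.
Hence σ₀² = 1/0.001989 ≈ 502.8.

σ₀² = 502.8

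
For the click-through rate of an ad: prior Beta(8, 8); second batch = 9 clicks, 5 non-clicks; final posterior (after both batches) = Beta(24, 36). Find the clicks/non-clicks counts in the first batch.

Because Beta–binomial updating is additive in the counts, the combined data contributed (α_post−α_prior, β_post−β_prior) successes and failures.
Total across both batches: 24−8=16 clicks, 36−8=28 non-clicks.
Subtract the second batch: 16−9=7 clicks and 28−5=23 non-clicks.

7 clicks and 23 non-clicks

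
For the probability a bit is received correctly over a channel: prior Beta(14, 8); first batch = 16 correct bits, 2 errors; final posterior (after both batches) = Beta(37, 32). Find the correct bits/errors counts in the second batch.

Sequential conjugate updates are equivalent to a single update on the pooled data, so total successes = posterior α − prior α and total failures = posterior β − prior β.
Total across both batches: 37−14=23 correct bits, 32−8=24 errors.
Subtract the first batch: 23−16=7 correct bits and 24−2=22 errors.

7 correct bits and 22 errors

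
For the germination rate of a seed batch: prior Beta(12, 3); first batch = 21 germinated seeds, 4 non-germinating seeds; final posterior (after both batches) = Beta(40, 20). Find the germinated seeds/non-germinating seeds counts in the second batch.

7 germinated seeds and 13 non-germinating seeds

Sequential conjugate updates are equivalent to a single update on the pooled data, so total successes = posterior α − prior α and total failures = posterior β − prior β.
Total across both batches: 40−12=28 germinated seeds, 20−3=17 non-germinating seeds.
Subtract the first batch: 28−21=7 germinated seeds and 17−4=13 non-germinating seeds.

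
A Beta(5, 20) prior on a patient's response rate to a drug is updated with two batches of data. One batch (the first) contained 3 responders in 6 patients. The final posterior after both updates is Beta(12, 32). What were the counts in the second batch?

Because Beta–binomial updating is additive in the counts, the combined data contributed (α_post−α_prior, β_post−β_prior) successes and failures.
Total across both batches: 12−5=7 responders, 32−20=12 non-responders.
Subtract the first batch: 7−3=4 responders and 12−3=9 non-responders.

4 responders and 9 non-responders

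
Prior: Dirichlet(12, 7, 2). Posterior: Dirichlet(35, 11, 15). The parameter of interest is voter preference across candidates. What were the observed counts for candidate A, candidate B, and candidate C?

For a Dirichlet(α) prior with multinomial counts c, the posterior is Dirichlet(α + c) componentwise.
Counts are posterior − prior componentwise: 35−12=23, 11−7=4, 15−2=13.

counts (23, 4, 13)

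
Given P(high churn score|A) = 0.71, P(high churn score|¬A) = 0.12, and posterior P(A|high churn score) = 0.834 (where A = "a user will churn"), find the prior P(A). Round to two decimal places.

P(A) = 0.46

Bayes' rule in odds form gives O(A|E) = O(A)·[P(E|A)/P(E|¬A)], hence O(A) = O(A|E)/LR.
Posterior odds = 0.834/(1−0.834) = 5.0241. LR = 0.71/0.12 = 5.9167.
Prior odds = 5.0241/5.9167 = 0.8491, so P(A) = 0.8491/(1+0.8491) ≈ 0.46.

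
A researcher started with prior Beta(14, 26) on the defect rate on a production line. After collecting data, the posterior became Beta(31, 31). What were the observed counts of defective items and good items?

Under Beta–binomial conjugacy the posterior parameters are (α+s, β+f).
Match parameters: s=31−14=17, f=31−26=5.

17 defective items and 5 good items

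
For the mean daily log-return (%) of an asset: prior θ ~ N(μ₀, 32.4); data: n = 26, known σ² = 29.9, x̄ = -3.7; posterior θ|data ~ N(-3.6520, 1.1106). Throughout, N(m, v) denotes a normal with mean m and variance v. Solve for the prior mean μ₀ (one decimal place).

μ₀ = -2.3

The posterior mean is a precision-weighted average: μ_n = (τ₀μ₀ + τ_data·x̄)/(τ₀+τ_data), with τ₀=1/σ₀² and τ_data=n/σ².
Here τ₀ = 1/32.4 = 0.030864 and τ_data = 26/29.9 = 0.869565, so τ_n = 0.900429.
Rearranging for μ₀: μ₀ = (μ_n·τ_n − τ_data·x̄)/τ₀ = (-3.6520·0.900429 − 0.869565·-3.7) / 0.030864 = -0.070976/0.030864 ≈ -2.3.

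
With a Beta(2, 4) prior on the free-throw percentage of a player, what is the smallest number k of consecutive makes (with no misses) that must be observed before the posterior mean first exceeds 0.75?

k = 11

After k makes and 0 misses the posterior is Beta(2+k, 4), with mean (2+k)/(2+4+k).
Set (2+k)/(6+k) > 0.75 and solve: k > (0.75·6 − 2)/(1 − 0.75) = 10.000.
The smallest integer exceeding 10.000 is 11.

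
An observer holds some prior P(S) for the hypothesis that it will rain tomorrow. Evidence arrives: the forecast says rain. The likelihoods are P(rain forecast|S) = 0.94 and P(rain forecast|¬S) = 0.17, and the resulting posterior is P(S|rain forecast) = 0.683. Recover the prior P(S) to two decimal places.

Bayes' rule in odds form gives O(S|E) = O(S)·[P(E|S)/P(E|¬S)], hence O(S) = O(S|E)/LR.
Posterior odds = 0.683/(1−0.683) = 2.1546. LR = 0.94/0.17 = 5.5294.
Prior odds = 2.1546/5.5294 = 0.3897, so P(S) = 0.3897/(1+0.3897) ≈ 0.28.

P(S) = 0.28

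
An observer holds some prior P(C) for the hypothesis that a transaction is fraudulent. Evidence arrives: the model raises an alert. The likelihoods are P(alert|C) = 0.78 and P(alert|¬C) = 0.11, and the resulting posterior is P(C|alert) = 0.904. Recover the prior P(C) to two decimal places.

Bayes' rule in odds form gives O(C|E) = O(C)·[P(E|C)/P(E|¬C)], hence O(C) = O(C|E)/LR.
Posterior odds = 0.904/(1−0.904) = 9.4167. LR = 0.78/0.11 = 7.0909.
Prior odds = 9.4167/7.0909 = 1.3280, so P(C) = 1.3280/(1+1.3280) ≈ 0.57.

P(C) = 0.57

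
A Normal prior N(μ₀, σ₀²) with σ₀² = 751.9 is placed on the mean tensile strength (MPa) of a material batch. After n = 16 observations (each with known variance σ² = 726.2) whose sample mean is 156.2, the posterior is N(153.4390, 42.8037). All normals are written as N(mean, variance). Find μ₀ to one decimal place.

μ₀ = 107.7

With known observation variance, the Normal–Normal posterior has precision τ_n = τ₀ + n/σ² and mean μ_n = (τ₀μ₀ + (n/σ²)x̄)/τ_n.
Here τ₀ = 1/751.9 = 0.001330 and τ_data = 16/726.2 = 0.022032, so τ_n = 0.023362.
Rearranging for μ₀: μ₀ = (μ_n·τ_n − τ_data·x̄)/τ₀ = (153.4390·0.023362 − 0.022032·156.2) / 0.001330 = 0.143244/0.001330 ≈ 107.7.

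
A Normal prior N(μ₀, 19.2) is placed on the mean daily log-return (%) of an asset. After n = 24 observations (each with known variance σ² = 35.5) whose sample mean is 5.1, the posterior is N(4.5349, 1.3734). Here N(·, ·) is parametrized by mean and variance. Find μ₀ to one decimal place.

μ₀ = -2.8

With known observation variance, the Normal–Normal posterior has precision τ_n = τ₀ + n/σ² and mean μ_n = (τ₀μ₀ + (n/σ²)x̄)/τ_n.
Here τ₀ = 1/19.2 = 0.052083 and τ_data = 24/35.5 = 0.676056, so τ_n = 0.728139.
Rearranging for μ₀: μ₀ = (μ_n·τ_n − τ_data·x̄)/τ₀ = (4.5349·0.728139 − 0.676056·5.1) / 0.052083 = -0.145848/0.052083 ≈ -2.8.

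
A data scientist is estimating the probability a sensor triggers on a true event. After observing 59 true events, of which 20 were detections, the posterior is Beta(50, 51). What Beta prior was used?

A Beta(α, β) prior with s successes and f failures in binomial data gives a Beta(α+s, β+f) posterior.
So α = 50 − 20 = 30 and β = 51 − 39 = 12.

Beta(30, 12)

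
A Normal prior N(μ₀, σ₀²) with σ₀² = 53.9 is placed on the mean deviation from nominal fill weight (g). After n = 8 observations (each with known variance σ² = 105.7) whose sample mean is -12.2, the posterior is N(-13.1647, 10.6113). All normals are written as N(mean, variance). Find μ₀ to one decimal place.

The posterior mean is a precision-weighted average: μ_n = (τ₀μ₀ + τ_data·x̄)/(τ₀+τ_data), with τ₀=1/σ₀² and τ_data=n/σ².
Here τ₀ = 1/53.9 = 0.018553 and τ_data = 8/105.7 = 0.075686, so τ_n = 0.094239.
Rearranging for μ₀: μ₀ = (μ_n·τ_n − τ_data·x̄)/τ₀ = (-13.1647·0.094239 − 0.075686·-12.2) / 0.018553 = -0.317259/0.018553 ≈ -17.1.

μ₀ = -17.1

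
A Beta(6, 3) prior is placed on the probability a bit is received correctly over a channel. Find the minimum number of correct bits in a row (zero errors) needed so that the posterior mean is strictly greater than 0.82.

k = 8

After k correct bits and 0 errors the posterior is Beta(6+k, 3), with mean (6+k)/(6+3+k).
Set (6+k)/(9+k) > 0.82 and solve: k > (0.82·9 − 6)/(1 − 0.82) = 7.667.
The smallest integer exceeding 7.667 is 8.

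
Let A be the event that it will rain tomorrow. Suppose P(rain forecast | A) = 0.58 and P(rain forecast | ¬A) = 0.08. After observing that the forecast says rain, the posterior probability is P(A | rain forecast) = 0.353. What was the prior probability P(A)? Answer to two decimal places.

In odds form, posterior odds = prior odds × likelihood ratio, so prior odds = posterior odds ÷ LR.
Posterior odds = 0.353/(1−0.353) = 0.5456. LR = 0.58/0.08 = 7.2500.
Prior odds = 0.5456/7.2500 = 0.0753, so P(A) = 0.0753/(1+0.0753) ≈ 0.07.

P(A) = 0.07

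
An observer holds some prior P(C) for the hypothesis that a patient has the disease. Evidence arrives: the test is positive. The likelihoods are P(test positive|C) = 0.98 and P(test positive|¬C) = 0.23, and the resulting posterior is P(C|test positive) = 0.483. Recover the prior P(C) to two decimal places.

In odds form, posterior odds = prior odds × likelihood ratio, so prior odds = posterior odds ÷ LR.
Posterior odds = 0.483/(1−0.483) = 0.9342. LR = 0.98/0.23 = 4.2609.
Prior odds = 0.9342/4.2609 = 0.2192, so P(C) = 0.2192/(1+0.2192) ≈ 0.18.

P(C) = 0.18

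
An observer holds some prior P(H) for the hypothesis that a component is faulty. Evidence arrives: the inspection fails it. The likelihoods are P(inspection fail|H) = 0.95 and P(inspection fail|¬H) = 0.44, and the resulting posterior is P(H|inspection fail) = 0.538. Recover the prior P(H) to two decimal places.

In odds form, posterior odds = prior odds × likelihood ratio, so prior odds = posterior odds ÷ LR.
Posterior odds = 0.538/(1−0.538) = 1.1645. LR = 0.95/0.44 = 2.1591.
Prior odds = 1.1645/2.1591 = 0.5393, so P(H) = 0.5393/(1+0.5393) ≈ 0.35.

P(H) = 0.35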